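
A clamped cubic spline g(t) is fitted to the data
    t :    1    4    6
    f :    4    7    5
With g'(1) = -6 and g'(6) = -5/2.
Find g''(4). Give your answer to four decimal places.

With M_i denoting the second derivative at x_i, h_i = 3, 2, and Δ_i = (y_(i+1) − y_i)/h_i = 1, -1:
  3·M_0 + 10·M_1 + 2·M_2 = 6(Δ_1 - Δ_0) = -12
Clamped end conditions give two more equations: 2h_0·M_0 + h_0·M_1 = 6(Δ_0 - g'(1)) = 42 and h_1·M_1 + 2h_1·M_2 = 6(g'(6) - Δ_1) = -9.
Hence M_0 = 89/10, M_1 = -19/5, M_2 = -7/20.

-3.8000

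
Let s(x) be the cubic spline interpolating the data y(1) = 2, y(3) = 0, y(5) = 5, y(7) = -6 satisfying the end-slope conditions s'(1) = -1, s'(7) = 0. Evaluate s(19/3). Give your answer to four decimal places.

-3.5580

Put σ_i = s'' at the i-th knot. Here h = (2, 2, 2) and Δ = (-1, 5/2, -11/2), so the interior equations h_(i-1)·σ_(i-1) + 2(h_(i-1)+h_i)·σ_i + h_i·σ_(i+1) = 6(Δ_i − Δ_(i-1)) read
  2·σ_0 + 8·σ_1 + 2·σ_2 = 6(Δ_1 - Δ_0) = 21
  2·σ_1 + 8·σ_2 + 2·σ_3 = 6(Δ_2 - Δ_1) = -48
Clamped end conditions give two more equations: 2h_0·σ_0 + h_0·σ_1 = 6(Δ_0 - s'(1)) = 0 and h_2·σ_2 + 2h_2·σ_3 = 6(s'(7) - Δ_2) = 33.
Hence σ_0 = -46/15, σ_1 = 92/15, σ_2 = -329/30, σ_3 = 206/15.
On [5, 7], s(x) = 5 - 83/30·(x - 5) - 329/60·(x - 5)² + 247/120·(x - 5)³.
With (x - 5) = 4/3: s(19/3) = -1441/405.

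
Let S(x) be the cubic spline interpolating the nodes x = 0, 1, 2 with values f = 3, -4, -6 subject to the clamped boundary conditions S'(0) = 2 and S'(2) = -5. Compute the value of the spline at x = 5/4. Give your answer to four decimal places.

-4.9219

Let σ_i = S''(x_i). Step sizes h_i = 1, 1; slopes of the chords Δ_i = (y_(i+1) - y_i)/h_i = -7, -2.
  1·σ_0 + 4·σ_1 + 1·σ_2 = 6(Δ_1 - Δ_0) = 30
Clamped end conditions give two more equations: 2h_0·σ_0 + h_0·σ_1 = 6(Δ_0 - S'(0)) = -54 and h_1·σ_1 + 2h_1·σ_2 = 6(S'(2) - Δ_1) = -18.
Solving: σ_0 = -38, σ_1 = 22, σ_2 = -20.
On [1, 2], S(x) = -4 - 6·(x - 1) + 11·(x - 1)² - 7·(x - 1)³.
With (x - 1) = 1/4: S(5/4) = -315/64.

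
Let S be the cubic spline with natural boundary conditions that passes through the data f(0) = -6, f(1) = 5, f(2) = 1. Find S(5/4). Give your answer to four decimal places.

5.2305

With σ_i denoting the second derivative at x_i, h_i = 1, 1, and Δ_i = (y_(i+1) − y_i)/h_i = 11, -4:
  1·σ_0 + 4·σ_1 + 1·σ_2 = 6(Δ_1 - Δ_0) = -90
Natural end conditions: σ_0 = σ_2 = 0.
Forward elimination and back-substitution give σ_0 = 0, σ_1 = -45/2, σ_2 = 0.
On [1, 2], S(x) = 5 + 7/2·(x - 1) - 45/4·(x - 1)² + 15/4·(x - 1)³.
With (x - 1) = 1/4: S(5/4) = 1339/256.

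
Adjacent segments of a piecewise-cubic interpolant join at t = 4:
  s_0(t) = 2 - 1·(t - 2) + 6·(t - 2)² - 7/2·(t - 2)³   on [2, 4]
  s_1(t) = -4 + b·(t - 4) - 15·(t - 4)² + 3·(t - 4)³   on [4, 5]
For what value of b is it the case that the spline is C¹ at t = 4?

s_0'(t) = -1 + 12·(t - 2) - 21/2·(t - 2)², so s_0'(4) = -19. On the right, s_1'(4) = b, so b = -19.

-19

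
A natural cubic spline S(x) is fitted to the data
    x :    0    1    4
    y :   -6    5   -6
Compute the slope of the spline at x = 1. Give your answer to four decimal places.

Let M_i = S''(x_i). Step sizes h_i = 1, 3; slopes of the chords Δ_i = (y_(i+1) - y_i)/h_i = 11, -11/3.
  1·M_0 + 8·M_1 + 3·M_2 = 6(Δ_1 - Δ_0) = -88
Natural end conditions: M_0 = M_2 = 0.
Solving the tridiagonal system: M_0 = 0, M_1 = -11, M_2 = 0.
On [1, 4], S'(x) = b_1 + 2c_1·(x - 1) + 3d_1·(x - 1)² with b_1 = Δ_1 - h_1(2M_1 + M_2)/6 = 22/3, c_1 = M_1/2 = -11/2, d_1 = (M_2 - M_1)/(6h_1) = 11/18. So S'(1) = 22/3.

7.3333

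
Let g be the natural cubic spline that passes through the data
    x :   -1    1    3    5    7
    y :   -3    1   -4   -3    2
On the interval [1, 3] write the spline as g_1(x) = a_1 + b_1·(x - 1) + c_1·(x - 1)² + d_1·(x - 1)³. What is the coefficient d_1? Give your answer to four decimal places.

Put σ_i = g'' at the i-th knot. Here h = (2, 2, 2, 2) and Δ = (2, -5/2, 1/2, 5/2), so the interior equations h_(i-1)·σ_(i-1) + 2(h_(i-1)+h_i)·σ_i + h_i·σ_(i+1) = 6(Δ_i − Δ_(i-1)) read
  2·σ_0 + 8·σ_1 + 2·σ_2 = 6(Δ_1 - Δ_0) = -27
  2·σ_1 + 8·σ_2 + 2·σ_3 = 6(Δ_2 - Δ_1) = 18
  2·σ_2 + 8·σ_3 + 2·σ_4 = 6(Δ_3 - Δ_2) = 12
Natural end conditions: σ_0 = σ_4 = 0.
Hence σ_0 = 0, σ_1 = -465/112, σ_2 = 87/28, σ_3 = 81/112, σ_4 = 0.
On [1, 3], with g_1(x) = a_1 + b_1·(x - 1) + c_1·(x - 1)² + d_1·(x - 1)³: c_1 = σ_1/2 = -465/224, d_1 = (σ_2 - σ_1)/(6h_1) = 271/448, b_1 = Δ_1 - h_1(2σ_1 + σ_2)/6 = -43/56.

0.6049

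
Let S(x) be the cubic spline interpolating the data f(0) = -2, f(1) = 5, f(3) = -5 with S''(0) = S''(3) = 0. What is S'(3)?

-9

Write σ_i for S''(x_i). With h_i = 1, 2 and divided differences Δ_i = 7, -5, the continuity of S' gives the tridiagonal system
  1·σ_0 + 6·σ_1 + 2·σ_2 = 6(Δ_1 - Δ_0) = -72
Natural end conditions: σ_0 = σ_2 = 0.
Solving the tridiagonal system: σ_0 = 0, σ_1 = -12, σ_2 = 0.
On [1, 3], S'(x) = b_1 + 2c_1·(x - 1) + 3d_1·(x - 1)² with b_1 = Δ_1 - h_1(2σ_1 + σ_2)/6 = 3, c_1 = σ_1/2 = -6, d_1 = (σ_2 - σ_1)/(6h_1) = 1. So S'(3) = -9.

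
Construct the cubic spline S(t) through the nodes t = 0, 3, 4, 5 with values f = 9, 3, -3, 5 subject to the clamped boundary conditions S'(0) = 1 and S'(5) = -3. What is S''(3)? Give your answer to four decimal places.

-7.7931

Write M_i for S''(x_i). With h_i = 3, 1, 1 and divided differences Δ_i = -2, -6, 8, the continuity of S' gives the tridiagonal system
  3·M_0 + 8·M_1 + 1·M_2 = 6(Δ_1 - Δ_0) = -24
  1·M_1 + 4·M_2 + 1·M_3 = 6(Δ_2 - Δ_1) = 84
Clamped end conditions give two more equations: 2h_0·M_0 + h_0·M_1 = 6(Δ_0 - S'(0)) = -18 and h_2·M_2 + 2h_2·M_3 = 6(S'(5) - Δ_2) = -66.
Solving: M_0 = 26/29, M_1 = -226/29, M_2 = 1034/29, M_3 = -1474/29.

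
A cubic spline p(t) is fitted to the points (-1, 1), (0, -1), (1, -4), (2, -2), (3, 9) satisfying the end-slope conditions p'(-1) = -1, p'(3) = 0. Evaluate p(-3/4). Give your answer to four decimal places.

0.6800

Write m_i for p''(x_i). With h_i = 1, 1, 1, 1 and divided differences Δ_i = -2, -3, 2, 11, the continuity of p' gives the tridiagonal system
  1·m_0 + 4·m_1 + 1·m_2 = 6(Δ_1 - Δ_0) = -6
  1·m_1 + 4·m_2 + 1·m_3 = 6(Δ_2 - Δ_1) = 30
  1·m_2 + 4·m_3 + 1·m_4 = 6(Δ_3 - Δ_2) = 54
Clamped end conditions give two more equations: 2h_0·m_0 + h_0·m_1 = 6(Δ_0 - p'(-1)) = -6 and h_3·m_3 + 2h_3·m_4 = 6(p'(3) - Δ_3) = -66.
Forward elimination and back-substitution give m_0 = -65/28, m_1 = -19/14, m_2 = 7/4, m_3 = 341/14, m_4 = -1265/28.
On [-1, 0], p(t) = 1 - 1·(t + 1) - 65/56·(t + 1)² + 9/56·(t + 1)³.
With (t + 1) = 1/4: p(-3/4) = 2437/3584.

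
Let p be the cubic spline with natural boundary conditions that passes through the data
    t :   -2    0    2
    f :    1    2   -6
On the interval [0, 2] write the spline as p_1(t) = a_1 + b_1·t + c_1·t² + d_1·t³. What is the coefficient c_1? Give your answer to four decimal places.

-1.6875

Put M_i = p'' at the i-th knot. Here h = (2, 2) and Δ = (1/2, -4), so the interior equations h_(i-1)·M_(i-1) + 2(h_(i-1)+h_i)·M_i + h_i·M_(i+1) = 6(Δ_i − Δ_(i-1)) read
  2·M_0 + 8·M_1 + 2·M_2 = 6(Δ_1 - Δ_0) = -27
Natural end conditions: M_0 = M_2 = 0.
Hence M_0 = 0, M_1 = -27/8, M_2 = 0.
On [0, 2], with p_1(t) = a_1 + b_1·t + c_1·t² + d_1·t³: c_1 = M_1/2 = -27/16, d_1 = (M_2 - M_1)/(6h_1) = 9/32, b_1 = Δ_1 - h_1(2M_1 + M_2)/6 = -7/4.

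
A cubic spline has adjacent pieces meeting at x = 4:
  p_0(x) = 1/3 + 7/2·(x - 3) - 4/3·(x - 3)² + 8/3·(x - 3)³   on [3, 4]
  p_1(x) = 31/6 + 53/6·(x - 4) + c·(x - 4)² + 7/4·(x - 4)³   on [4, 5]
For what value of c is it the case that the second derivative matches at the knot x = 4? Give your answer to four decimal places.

6.6667

p_0''(x) = -8/3 + 16·(x - 3), so p_0''(4) = 40/3. On the right, p_1''(4) = 2c, so c = 20/3.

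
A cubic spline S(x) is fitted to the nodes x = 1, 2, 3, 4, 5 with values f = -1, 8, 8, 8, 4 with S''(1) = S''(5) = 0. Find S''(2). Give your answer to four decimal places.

-14.8929

Let m_i = S''(x_i). Step sizes h_i = 1, 1, 1, 1; slopes of the chords Δ_i = (y_(i+1) - y_i)/h_i = 9, 0, 0, -4.
  1·m_0 + 4·m_1 + 1·m_2 = 6(Δ_1 - Δ_0) = -54
  1·m_1 + 4·m_2 + 1·m_3 = 6(Δ_2 - Δ_1) = 0
  1·m_2 + 4·m_3 + 1·m_4 = 6(Δ_3 - Δ_2) = -24
Natural end conditions: m_0 = m_4 = 0.
Solving: m_0 = 0, m_1 = -417/28, m_2 = 39/7, m_3 = -207/28, m_4 = 0.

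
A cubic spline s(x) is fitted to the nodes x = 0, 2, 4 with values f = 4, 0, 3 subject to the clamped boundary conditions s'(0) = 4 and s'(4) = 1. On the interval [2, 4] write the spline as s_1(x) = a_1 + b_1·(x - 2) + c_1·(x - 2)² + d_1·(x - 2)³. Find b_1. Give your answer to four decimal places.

Write m_i for s''(x_i). With h_i = 2, 2 and divided differences Δ_i = -2, 3/2, the continuity of s' gives the tridiagonal system
  2·m_0 + 8·m_1 + 2·m_2 = 6(Δ_1 - Δ_0) = 21
Clamped end conditions give two more equations: 2h_0·m_0 + h_0·m_1 = 6(Δ_0 - s'(0)) = -36 and h_1·m_1 + 2h_1·m_2 = 6(s'(4) - Δ_1) = -3.
Solving: m_0 = -99/8, m_1 = 27/4, m_2 = -33/8.
On [2, 4], with s_1(x) = a_1 + b_1·(x - 2) + c_1·(x - 2)² + d_1·(x - 2)³: c_1 = m_1/2 = 27/8, d_1 = (m_2 - m_1)/(6h_1) = -29/32, b_1 = Δ_1 - h_1(2m_1 + m_2)/6 = -13/8.

-1.6250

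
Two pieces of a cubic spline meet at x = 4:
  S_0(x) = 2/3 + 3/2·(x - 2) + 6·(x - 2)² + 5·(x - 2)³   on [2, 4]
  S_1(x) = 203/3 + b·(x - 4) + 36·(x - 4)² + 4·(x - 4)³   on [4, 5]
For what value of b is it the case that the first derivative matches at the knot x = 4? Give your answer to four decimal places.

85.5000

S_0'(x) = 3/2 + 12·(x - 2) + 15·(x - 2)², so S_0'(4) = 171/2. On the right, S_1'(4) = b, so b = 171/2.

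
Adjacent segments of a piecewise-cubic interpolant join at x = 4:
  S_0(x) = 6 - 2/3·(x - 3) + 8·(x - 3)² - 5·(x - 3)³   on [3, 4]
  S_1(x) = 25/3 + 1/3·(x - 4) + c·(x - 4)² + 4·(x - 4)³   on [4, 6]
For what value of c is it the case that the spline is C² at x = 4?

S_0''(x) = 16 - 30·(x - 3), so S_0''(4) = -14. On the right, S_1''(4) = 2c, so c = -7.

-7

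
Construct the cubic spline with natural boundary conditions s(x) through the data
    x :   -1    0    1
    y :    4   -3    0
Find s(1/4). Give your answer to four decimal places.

-3.0703

Put m_i = s'' at the i-th knot. Here h = (1, 1) and Δ = (-7, 3), so the interior equations h_(i-1)·m_(i-1) + 2(h_(i-1)+h_i)·m_i + h_i·m_(i+1) = 6(Δ_i − Δ_(i-1)) read
  1·m_0 + 4·m_1 + 1·m_2 = 6(Δ_1 - Δ_0) = 60
Natural end conditions: m_0 = m_2 = 0.
Forward elimination and back-substitution give m_0 = 0, m_1 = 15, m_2 = 0.
On [0, 1], s(x) = -3 - 2·x + 15/2·x² - 5/2·x³.
With x = 1/4: s(1/4) = -393/128.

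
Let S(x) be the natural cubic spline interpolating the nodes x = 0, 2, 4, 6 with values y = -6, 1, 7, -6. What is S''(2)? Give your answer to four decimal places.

Let σ_i = S''(x_i). Step sizes h_i = 2, 2, 2; slopes of the chords Δ_i = (y_(i+1) - y_i)/h_i = 7/2, 3, -13/2.
  2·σ_0 + 8·σ_1 + 2·σ_2 = 6(Δ_1 - Δ_0) = -3
  2·σ_1 + 8·σ_2 + 2·σ_3 = 6(Δ_2 - Δ_1) = -57
Natural end conditions: σ_0 = σ_3 = 0.
Solving the tridiagonal system: σ_0 = 0, σ_1 = 3/2, σ_2 = -15/2, σ_3 = 0.

1.5000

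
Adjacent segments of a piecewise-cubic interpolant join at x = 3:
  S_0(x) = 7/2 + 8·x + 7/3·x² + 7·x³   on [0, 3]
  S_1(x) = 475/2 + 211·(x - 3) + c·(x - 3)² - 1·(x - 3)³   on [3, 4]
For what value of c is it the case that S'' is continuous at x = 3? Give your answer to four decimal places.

65.3333

S_0''(x) = 14/3 + 42·x, so S_0''(3) = 392/3. On the right, S_1''(3) = 2c, so c = 196/3.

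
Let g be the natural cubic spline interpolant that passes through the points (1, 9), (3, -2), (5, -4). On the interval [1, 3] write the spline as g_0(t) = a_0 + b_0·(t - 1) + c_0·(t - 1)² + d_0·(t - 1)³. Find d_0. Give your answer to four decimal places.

With m_i denoting the second derivative at x_i, h_i = 2, 2, and Δ_i = (y_(i+1) − y_i)/h_i = -11/2, -1:
  2·m_0 + 8·m_1 + 2·m_2 = 6(Δ_1 - Δ_0) = 27
Natural end conditions: m_0 = m_2 = 0.
Solving: m_0 = 0, m_1 = 27/8, m_2 = 0.
On [1, 3], with g_0(t) = a_0 + b_0·(t - 1) + c_0·(t - 1)² + d_0·(t - 1)³: c_0 = m_0/2 = 0, d_0 = (m_1 - m_0)/(6h_0) = 9/32, b_0 = Δ_0 - h_0(2m_0 + m_1)/6 = -53/8.

0.2813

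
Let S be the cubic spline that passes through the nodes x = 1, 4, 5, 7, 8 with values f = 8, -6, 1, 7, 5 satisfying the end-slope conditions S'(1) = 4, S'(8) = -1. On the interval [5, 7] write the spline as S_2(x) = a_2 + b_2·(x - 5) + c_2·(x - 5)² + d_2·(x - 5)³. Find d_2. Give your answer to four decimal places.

Put σ_i = S'' at the i-th knot. Here h = (3, 1, 2, 1) and Δ = (-14/3, 7, 3, -2), so the interior equations h_(i-1)·σ_(i-1) + 2(h_(i-1)+h_i)·σ_i + h_i·σ_(i+1) = 6(Δ_i − Δ_(i-1)) read
  3·σ_0 + 8·σ_1 + 1·σ_2 = 6(Δ_1 - Δ_0) = 70
  1·σ_1 + 6·σ_2 + 2·σ_3 = 6(Δ_2 - Δ_1) = -24
  2·σ_2 + 6·σ_3 + 1·σ_4 = 6(Δ_3 - Δ_2) = -30
Clamped end conditions give two more equations: 2h_0·σ_0 + h_0·σ_1 = 6(Δ_0 - S'(1)) = -52 and h_3·σ_3 + 2h_3·σ_4 = 6(S'(8) - Δ_3) = 6.
Forward elimination and back-substitution give σ_0 = -3011/183, σ_1 = 950/61, σ_2 = -319/61, σ_3 = -250/61, σ_4 = 308/61.
On [5, 7], with S_2(x) = a_2 + b_2·(x - 5) + c_2·(x - 5)² + d_2·(x - 5)³: c_2 = σ_2/2 = -319/122, d_2 = (σ_3 - σ_2)/(6h_2) = 23/244, b_2 = Δ_2 - h_2(2σ_2 + σ_3)/6 = 479/61.

0.0943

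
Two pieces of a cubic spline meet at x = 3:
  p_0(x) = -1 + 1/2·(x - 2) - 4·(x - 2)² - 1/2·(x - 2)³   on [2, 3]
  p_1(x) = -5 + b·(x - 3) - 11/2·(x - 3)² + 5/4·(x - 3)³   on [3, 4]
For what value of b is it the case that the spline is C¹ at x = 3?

-9

p_0'(x) = 1/2 - 8·(x - 2) - 3/2·(x - 2)², so p_0'(3) = -9. On the right, p_1'(3) = b, so b = -9.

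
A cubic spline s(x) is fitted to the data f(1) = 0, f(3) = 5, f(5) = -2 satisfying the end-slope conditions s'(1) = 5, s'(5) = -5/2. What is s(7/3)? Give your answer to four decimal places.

4.8519

Write σ_i for s''(x_i). With h_i = 2, 2 and divided differences Δ_i = 5/2, -7/2, the continuity of s' gives the tridiagonal system
  2·σ_0 + 8·σ_1 + 2·σ_2 = 6(Δ_1 - Δ_0) = -36
Clamped end conditions give two more equations: 2h_0·σ_0 + h_0·σ_1 = 6(Δ_0 - s'(1)) = -15 and h_1·σ_1 + 2h_1·σ_2 = 6(s'(5) - Δ_1) = 6.
Solving the tridiagonal system: σ_0 = -9/8, σ_1 = -21/4, σ_2 = 33/8.
On [1, 3], s(x) = 0 + 5·(x - 1) - 9/16·(x - 1)² - 11/32·(x - 1)³.
With (x - 1) = 4/3: s(7/3) = 131/27.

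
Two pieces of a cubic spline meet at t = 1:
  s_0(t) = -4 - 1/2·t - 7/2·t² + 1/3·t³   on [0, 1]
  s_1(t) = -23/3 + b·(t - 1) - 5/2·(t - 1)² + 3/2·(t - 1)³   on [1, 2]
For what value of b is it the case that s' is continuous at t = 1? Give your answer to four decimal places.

s_0'(t) = -1/2 - 7·t + 1·t², so s_0'(1) = -13/2. On the right, s_1'(1) = b, so b = -13/2.

-6.5000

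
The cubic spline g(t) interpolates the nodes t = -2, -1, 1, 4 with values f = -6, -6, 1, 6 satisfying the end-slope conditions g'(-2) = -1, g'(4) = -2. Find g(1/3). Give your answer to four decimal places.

Put M_i = g'' at the i-th knot. Here h = (1, 2, 3) and Δ = (0, 7/2, 5/3), so the interior equations h_(i-1)·M_(i-1) + 2(h_(i-1)+h_i)·M_i + h_i·M_(i+1) = 6(Δ_i − Δ_(i-1)) read
  1·M_0 + 6·M_1 + 2·M_2 = 6(Δ_1 - Δ_0) = 21
  2·M_1 + 10·M_2 + 3·M_3 = 6(Δ_2 - Δ_1) = -11
Clamped end conditions give two more equations: 2h_0·M_0 + h_0·M_1 = 6(Δ_0 - g'(-2)) = 6 and h_2·M_2 + 2h_2·M_3 = 6(g'(4) - Δ_2) = -22.
Solving: M_0 = 23/19, M_1 = 68/19, M_2 = -16/19, M_3 = -185/57.
On [-1, 1], g(t) = -6 + 53/38·(t + 1) + 34/19·(t + 1)² - 7/19·(t + 1)³.
With (t + 1) = 4/3: g(1/3) = -940/513.

-1.8324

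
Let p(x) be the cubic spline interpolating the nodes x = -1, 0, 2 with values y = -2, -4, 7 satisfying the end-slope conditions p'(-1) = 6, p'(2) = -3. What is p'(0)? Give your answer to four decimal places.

-0.7500

With M_i denoting the second derivative at x_i, h_i = 1, 2, and Δ_i = (y_(i+1) − y_i)/h_i = -2, 11/2:
  1·M_0 + 6·M_1 + 2·M_2 = 6(Δ_1 - Δ_0) = 45
Clamped end conditions give two more equations: 2h_0·M_0 + h_0·M_1 = 6(Δ_0 - p'(-1)) = -48 and h_1·M_1 + 2h_1·M_2 = 6(p'(2) - Δ_1) = -51.
Solving: M_0 = -69/2, M_1 = 21, M_2 = -93/4.
On [0, 2], p'(x) = b_1 + 2c_1·x + 3d_1·x² with b_1 = Δ_1 - h_1(2M_1 + M_2)/6 = -3/4, c_1 = M_1/2 = 21/2, d_1 = (M_2 - M_1)/(6h_1) = -59/16. So p'(0) = -3/4.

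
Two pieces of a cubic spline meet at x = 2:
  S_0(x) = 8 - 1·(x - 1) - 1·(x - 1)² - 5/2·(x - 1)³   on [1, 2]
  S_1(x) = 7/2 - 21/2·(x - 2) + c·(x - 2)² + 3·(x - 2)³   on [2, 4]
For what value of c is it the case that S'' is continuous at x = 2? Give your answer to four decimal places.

S_0''(x) = -2 - 15·(x - 1), so S_0''(2) = -17. On the right, S_1''(2) = 2c, so c = -17/2.

-8.5000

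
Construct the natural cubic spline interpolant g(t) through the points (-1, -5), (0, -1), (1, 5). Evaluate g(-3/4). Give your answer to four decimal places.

With σ_i denoting the second derivative at x_i, h_i = 1, 1, and Δ_i = (y_(i+1) − y_i)/h_i = 4, 6:
  1·σ_0 + 4·σ_1 + 1·σ_2 = 6(Δ_1 - Δ_0) = 12
Natural end conditions: σ_0 = σ_2 = 0.
Solving the tridiagonal system: σ_0 = 0, σ_1 = 3, σ_2 = 0.
On [-1, 0], g(t) = -5 + 7/2·(t + 1) + 0·(t + 1)² + 1/2·(t + 1)³.
With (t + 1) = 1/4: g(-3/4) = -527/128.

-4.1172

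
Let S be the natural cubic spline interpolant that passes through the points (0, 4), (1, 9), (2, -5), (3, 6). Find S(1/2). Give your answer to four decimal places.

9.0250

Put m_i = S'' at the i-th knot. Here h = (1, 1, 1) and Δ = (5, -14, 11), so the interior equations h_(i-1)·m_(i-1) + 2(h_(i-1)+h_i)·m_i + h_i·m_(i+1) = 6(Δ_i − Δ_(i-1)) read
  1·m_0 + 4·m_1 + 1·m_2 = 6(Δ_1 - Δ_0) = -114
  1·m_1 + 4·m_2 + 1·m_3 = 6(Δ_2 - Δ_1) = 150
Natural end conditions: m_0 = m_3 = 0.
Forward elimination and back-substitution give m_0 = 0, m_1 = -202/5, m_2 = 238/5, m_3 = 0.
On [0, 1], S(x) = 4 + 176/15·x + 0·x² - 101/15·x³.
With x = 1/2: S(1/2) = 361/40.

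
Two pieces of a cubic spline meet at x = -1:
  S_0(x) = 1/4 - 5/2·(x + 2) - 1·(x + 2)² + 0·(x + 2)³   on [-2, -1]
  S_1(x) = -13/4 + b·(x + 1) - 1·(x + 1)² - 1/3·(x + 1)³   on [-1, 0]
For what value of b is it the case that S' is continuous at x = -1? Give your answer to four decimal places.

S_0'(x) = -5/2 - 2·(x + 2) + 0·(x + 2)², so S_0'(-1) = -9/2. On the right, S_1'(-1) = b, so b = -9/2.

-4.5000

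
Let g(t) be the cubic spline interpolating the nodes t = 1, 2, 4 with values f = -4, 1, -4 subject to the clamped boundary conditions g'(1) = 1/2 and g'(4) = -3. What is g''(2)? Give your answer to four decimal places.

Let σ_i = g''(x_i). Step sizes h_i = 1, 2; slopes of the chords Δ_i = (y_(i+1) - y_i)/h_i = 5, -5/2.
  1·σ_0 + 6·σ_1 + 2·σ_2 = 6(Δ_1 - Δ_0) = -45
Clamped end conditions give two more equations: 2h_0·σ_0 + h_0·σ_1 = 6(Δ_0 - g'(1)) = 27 and h_1·σ_1 + 2h_1·σ_2 = 6(g'(4) - Δ_1) = -3.
Hence σ_0 = 119/6, σ_1 = -38/3, σ_2 = 67/12.

-12.6667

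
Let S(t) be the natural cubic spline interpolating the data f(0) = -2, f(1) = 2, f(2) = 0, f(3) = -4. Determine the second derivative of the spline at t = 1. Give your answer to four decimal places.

-8.8000

With M_i denoting the second derivative at x_i, h_i = 1, 1, 1, and Δ_i = (y_(i+1) − y_i)/h_i = 4, -2, -4:
  1·M_0 + 4·M_1 + 1·M_2 = 6(Δ_1 - Δ_0) = -36
  1·M_1 + 4·M_2 + 1·M_3 = 6(Δ_2 - Δ_1) = -12
Natural end conditions: M_0 = M_3 = 0.
Solving: M_0 = 0, M_1 = -44/5, M_2 = -4/5, M_3 = 0.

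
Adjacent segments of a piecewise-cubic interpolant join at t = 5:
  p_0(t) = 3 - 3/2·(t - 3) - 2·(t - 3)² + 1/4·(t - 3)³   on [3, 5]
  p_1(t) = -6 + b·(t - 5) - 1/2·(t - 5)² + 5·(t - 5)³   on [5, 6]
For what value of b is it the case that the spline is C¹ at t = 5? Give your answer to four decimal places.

-6.5000

p_0'(t) = -3/2 - 4·(t - 3) + 3/4·(t - 3)², so p_0'(5) = -13/2. On the right, p_1'(5) = b, so b = -13/2.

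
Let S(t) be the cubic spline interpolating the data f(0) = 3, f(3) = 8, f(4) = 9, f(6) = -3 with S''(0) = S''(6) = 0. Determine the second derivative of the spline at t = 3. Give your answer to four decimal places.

0.3830

Let m_i = S''(x_i). Step sizes h_i = 3, 1, 2; slopes of the chords Δ_i = (y_(i+1) - y_i)/h_i = 5/3, 1, -6.
  3·m_0 + 8·m_1 + 1·m_2 = 6(Δ_1 - Δ_0) = -4
  1·m_1 + 6·m_2 + 2·m_3 = 6(Δ_2 - Δ_1) = -42
Natural end conditions: m_0 = m_3 = 0.
Solving: m_0 = 0, m_1 = 18/47, m_2 = -332/47, m_3 = 0.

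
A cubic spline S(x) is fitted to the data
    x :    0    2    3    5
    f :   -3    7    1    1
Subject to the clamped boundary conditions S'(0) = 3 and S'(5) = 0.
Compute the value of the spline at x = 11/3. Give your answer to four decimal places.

Let m_i = S''(x_i). Step sizes h_i = 2, 1, 2; slopes of the chords Δ_i = (y_(i+1) - y_i)/h_i = 5, -6, 0.
  2·m_0 + 6·m_1 + 1·m_2 = 6(Δ_1 - Δ_0) = -66
  1·m_1 + 6·m_2 + 2·m_3 = 6(Δ_2 - Δ_1) = 36
Clamped end conditions give two more equations: 2h_0·m_0 + h_0·m_1 = 6(Δ_0 - S'(0)) = 12 and h_2·m_2 + 2h_2·m_3 = 6(S'(5) - Δ_2) = 0.
Forward elimination and back-substitution give m_0 = 45/4, m_1 = -33/2, m_2 = 21/2, m_3 = -21/4.
On [3, 5], S(x) = 1 - 21/4·(x - 3) + 21/4·(x - 3)² - 21/16·(x - 3)³.
With (x - 3) = 2/3: S(11/3) = -5/9.

-0.5556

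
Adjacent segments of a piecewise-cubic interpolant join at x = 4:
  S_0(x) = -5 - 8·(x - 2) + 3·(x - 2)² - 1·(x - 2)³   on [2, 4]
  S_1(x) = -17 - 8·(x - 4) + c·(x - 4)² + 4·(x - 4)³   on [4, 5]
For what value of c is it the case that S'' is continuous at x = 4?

-3

S_0''(x) = 6 - 6·(x - 2), so S_0''(4) = -6. On the right, S_1''(4) = 2c, so c = -3.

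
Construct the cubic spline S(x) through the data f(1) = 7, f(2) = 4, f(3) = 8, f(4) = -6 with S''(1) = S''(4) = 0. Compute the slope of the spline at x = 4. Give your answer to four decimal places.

-19.2667

Write M_i for S''(x_i). With h_i = 1, 1, 1 and divided differences Δ_i = -3, 4, -14, the continuity of S' gives the tridiagonal system
  1·M_0 + 4·M_1 + 1·M_2 = 6(Δ_1 - Δ_0) = 42
  1·M_1 + 4·M_2 + 1·M_3 = 6(Δ_2 - Δ_1) = -108
Natural end conditions: M_0 = M_3 = 0.
Solving: M_0 = 0, M_1 = 92/5, M_2 = -158/5, M_3 = 0.
On [3, 4], S'(x) = b_2 + 2c_2·(x - 3) + 3d_2·(x - 3)² with b_2 = Δ_2 - h_2(2M_2 + M_3)/6 = -52/15, c_2 = M_2/2 = -79/5, d_2 = (M_3 - M_2)/(6h_2) = 79/15. So S'(4) = -289/15.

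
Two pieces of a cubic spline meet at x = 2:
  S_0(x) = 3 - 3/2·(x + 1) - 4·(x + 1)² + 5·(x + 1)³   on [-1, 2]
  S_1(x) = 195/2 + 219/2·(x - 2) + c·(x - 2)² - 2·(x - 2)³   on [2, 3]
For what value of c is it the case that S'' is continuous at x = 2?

41

S_0''(x) = -8 + 30·(x + 1), so S_0''(2) = 82. On the right, S_1''(2) = 2c, so c = 41.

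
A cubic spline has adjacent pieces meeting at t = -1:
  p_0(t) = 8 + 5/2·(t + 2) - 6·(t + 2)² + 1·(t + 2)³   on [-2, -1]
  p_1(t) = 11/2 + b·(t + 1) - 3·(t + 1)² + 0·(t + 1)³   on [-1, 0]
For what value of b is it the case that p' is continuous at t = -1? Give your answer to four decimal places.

-6.5000

p_0'(t) = 5/2 - 12·(t + 2) + 3·(t + 2)², so p_0'(-1) = -13/2. On the right, p_1'(-1) = b, so b = -13/2.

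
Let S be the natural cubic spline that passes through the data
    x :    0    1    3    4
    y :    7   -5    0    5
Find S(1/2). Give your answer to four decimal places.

With m_i denoting the second derivative at x_i, h_i = 1, 2, 1, and Δ_i = (y_(i+1) − y_i)/h_i = -12, 5/2, 5:
  1·m_0 + 6·m_1 + 2·m_2 = 6(Δ_1 - Δ_0) = 87
  2·m_1 + 6·m_2 + 1·m_3 = 6(Δ_2 - Δ_1) = 15
Natural end conditions: m_0 = m_3 = 0.
Forward elimination and back-substitution give m_0 = 0, m_1 = 123/8, m_2 = -21/8, m_3 = 0.
On [0, 1], S(x) = 7 - 233/16·x + 0·x² + 41/16·x³.
With x = 1/2: S(1/2) = 5/128.

0.0391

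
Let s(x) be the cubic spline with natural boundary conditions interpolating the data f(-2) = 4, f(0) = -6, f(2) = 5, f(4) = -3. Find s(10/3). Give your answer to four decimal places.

1.5827

Put M_i = s'' at the i-th knot. Here h = (2, 2, 2) and Δ = (-5, 11/2, -4), so the interior equations h_(i-1)·M_(i-1) + 2(h_(i-1)+h_i)·M_i + h_i·M_(i+1) = 6(Δ_i − Δ_(i-1)) read
  2·M_0 + 8·M_1 + 2·M_2 = 6(Δ_1 - Δ_0) = 63
  2·M_1 + 8·M_2 + 2·M_3 = 6(Δ_2 - Δ_1) = -57
Natural end conditions: M_0 = M_3 = 0.
Forward elimination and back-substitution give M_0 = 0, M_1 = 103/10, M_2 = -97/10, M_3 = 0.
On [2, 4], s(x) = 5 + 37/15·(x - 2) - 97/20·(x - 2)² + 97/120·(x - 2)³.
With (x - 2) = 4/3: s(10/3) = 641/405.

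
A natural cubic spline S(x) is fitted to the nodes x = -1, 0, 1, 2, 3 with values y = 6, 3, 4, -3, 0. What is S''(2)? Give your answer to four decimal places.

19.9286

Let M_i = S''(x_i). Step sizes h_i = 1, 1, 1, 1; slopes of the chords Δ_i = (y_(i+1) - y_i)/h_i = -3, 1, -7, 3.
  1·M_0 + 4·M_1 + 1·M_2 = 6(Δ_1 - Δ_0) = 24
  1·M_1 + 4·M_2 + 1·M_3 = 6(Δ_2 - Δ_1) = -48
  1·M_2 + 4·M_3 + 1·M_4 = 6(Δ_3 - Δ_2) = 60
Natural end conditions: M_0 = M_4 = 0.
Solving: M_0 = 0, M_1 = 153/14, M_2 = -138/7, M_3 = 279/14, M_4 = 0.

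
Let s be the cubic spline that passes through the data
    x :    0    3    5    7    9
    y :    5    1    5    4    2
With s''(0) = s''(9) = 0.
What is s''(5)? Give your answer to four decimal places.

Put M_i = s'' at the i-th knot. Here h = (3, 2, 2, 2) and Δ = (-4/3, 2, -1/2, -1), so the interior equations h_(i-1)·M_(i-1) + 2(h_(i-1)+h_i)·M_i + h_i·M_(i+1) = 6(Δ_i − Δ_(i-1)) read
  3·M_0 + 10·M_1 + 2·M_2 = 6(Δ_1 - Δ_0) = 20
  2·M_1 + 8·M_2 + 2·M_3 = 6(Δ_2 - Δ_1) = -15
  2·M_2 + 8·M_3 + 2·M_4 = 6(Δ_3 - Δ_2) = -3
Natural end conditions: M_0 = M_4 = 0.
Solving the tridiagonal system: M_0 = 0, M_1 = 357/142, M_2 = -365/142, M_3 = 19/71, M_4 = 0.

-2.5704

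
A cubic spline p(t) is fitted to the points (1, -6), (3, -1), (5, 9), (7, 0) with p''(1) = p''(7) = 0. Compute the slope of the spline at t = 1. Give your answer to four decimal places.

1.2000

Let m_i = p''(x_i). Step sizes h_i = 2, 2, 2; slopes of the chords Δ_i = (y_(i+1) - y_i)/h_i = 5/2, 5, -9/2.
  2·m_0 + 8·m_1 + 2·m_2 = 6(Δ_1 - Δ_0) = 15
  2·m_1 + 8·m_2 + 2·m_3 = 6(Δ_2 - Δ_1) = -57
Natural end conditions: m_0 = m_3 = 0.
Solving: m_0 = 0, m_1 = 39/10, m_2 = -81/10, m_3 = 0.
On [1, 3], p'(t) = b_0 + 2c_0·(t - 1) + 3d_0·(t - 1)² with b_0 = Δ_0 - h_0(2m_0 + m_1)/6 = 6/5, c_0 = m_0/2 = 0, d_0 = (m_1 - m_0)/(6h_0) = 13/40. So p'(1) = 6/5.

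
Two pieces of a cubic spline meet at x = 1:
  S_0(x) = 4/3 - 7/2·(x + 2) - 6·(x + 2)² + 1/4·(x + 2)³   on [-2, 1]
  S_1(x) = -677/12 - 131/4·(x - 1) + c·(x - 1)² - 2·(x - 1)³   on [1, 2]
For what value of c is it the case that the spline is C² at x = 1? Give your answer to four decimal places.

-3.7500

S_0''(x) = -12 + 3/2·(x + 2), so S_0''(1) = -15/2. On the right, S_1''(1) = 2c, so c = -15/4.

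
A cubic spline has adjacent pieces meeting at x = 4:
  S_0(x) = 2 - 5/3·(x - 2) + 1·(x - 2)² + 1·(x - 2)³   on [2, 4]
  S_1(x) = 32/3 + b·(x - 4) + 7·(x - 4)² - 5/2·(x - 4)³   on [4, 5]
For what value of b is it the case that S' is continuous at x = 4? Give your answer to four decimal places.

S_0'(x) = -5/3 + 2·(x - 2) + 3·(x - 2)², so S_0'(4) = 43/3. On the right, S_1'(4) = b, so b = 43/3.

14.3333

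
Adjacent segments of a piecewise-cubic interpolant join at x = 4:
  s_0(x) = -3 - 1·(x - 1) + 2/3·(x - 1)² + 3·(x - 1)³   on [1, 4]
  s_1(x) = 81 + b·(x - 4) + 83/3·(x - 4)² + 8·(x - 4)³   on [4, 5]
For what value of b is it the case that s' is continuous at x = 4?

s_0'(x) = -1 + 4/3·(x - 1) + 9·(x - 1)², so s_0'(4) = 84. On the right, s_1'(4) = b, so b = 84.

84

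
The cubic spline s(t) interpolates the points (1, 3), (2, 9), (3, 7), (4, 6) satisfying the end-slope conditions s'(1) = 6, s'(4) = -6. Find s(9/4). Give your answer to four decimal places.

8.9969

With M_i denoting the second derivative at x_i, h_i = 1, 1, 1, and Δ_i = (y_(i+1) − y_i)/h_i = 6, -2, -1:
  1·M_0 + 4·M_1 + 1·M_2 = 6(Δ_1 - Δ_0) = -48
  1·M_1 + 4·M_2 + 1·M_3 = 6(Δ_2 - Δ_1) = 6
Clamped end conditions give two more equations: 2h_0·M_0 + h_0·M_1 = 6(Δ_0 - s'(1)) = 0 and h_2·M_2 + 2h_2·M_3 = 6(s'(4) - Δ_2) = -30.
Forward elimination and back-substitution give M_0 = 42/5, M_1 = -84/5, M_2 = 54/5, M_3 = -102/5.
On [2, 3], s(t) = 9 + 9/5·(t - 2) - 42/5·(t - 2)² + 23/5·(t - 2)³.
With (t - 2) = 1/4: s(9/4) = 2879/320.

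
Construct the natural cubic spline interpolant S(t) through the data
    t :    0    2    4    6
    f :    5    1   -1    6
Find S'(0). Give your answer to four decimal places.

-1.9667

Write m_i for S''(x_i). With h_i = 2, 2, 2 and divided differences Δ_i = -2, -1, 7/2, the continuity of S' gives the tridiagonal system
  2·m_0 + 8·m_1 + 2·m_2 = 6(Δ_1 - Δ_0) = 6
  2·m_1 + 8·m_2 + 2·m_3 = 6(Δ_2 - Δ_1) = 27
Natural end conditions: m_0 = m_3 = 0.
Hence m_0 = 0, m_1 = -1/10, m_2 = 17/5, m_3 = 0.
On [0, 2], S'(t) = b_0 + 2c_0·t + 3d_0·t² with b_0 = Δ_0 - h_0(2m_0 + m_1)/6 = -59/30, c_0 = m_0/2 = 0, d_0 = (m_1 - m_0)/(6h_0) = -1/120. So S'(0) = -59/30.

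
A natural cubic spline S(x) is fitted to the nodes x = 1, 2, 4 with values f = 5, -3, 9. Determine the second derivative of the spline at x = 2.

14

Write M_i for S''(x_i). With h_i = 1, 2 and divided differences Δ_i = -8, 6, the continuity of S' gives the tridiagonal system
  1·M_0 + 6·M_1 + 2·M_2 = 6(Δ_1 - Δ_0) = 84
Natural end conditions: M_0 = M_2 = 0.
Solving the tridiagonal system: M_0 = 0, M_1 = 14, M_2 = 0.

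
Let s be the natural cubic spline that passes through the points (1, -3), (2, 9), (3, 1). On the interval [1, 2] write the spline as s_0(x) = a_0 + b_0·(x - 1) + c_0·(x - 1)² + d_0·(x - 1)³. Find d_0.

-5

With σ_i denoting the second derivative at x_i, h_i = 1, 1, and Δ_i = (y_(i+1) − y_i)/h_i = 12, -8:
  1·σ_0 + 4·σ_1 + 1·σ_2 = 6(Δ_1 - Δ_0) = -120
Natural end conditions: σ_0 = σ_2 = 0.
Solving the tridiagonal system: σ_0 = 0, σ_1 = -30, σ_2 = 0.
On [1, 2], with s_0(x) = a_0 + b_0·(x - 1) + c_0·(x - 1)² + d_0·(x - 1)³: c_0 = σ_0/2 = 0, d_0 = (σ_1 - σ_0)/(6h_0) = -5, b_0 = Δ_0 - h_0(2σ_0 + σ_1)/6 = 17.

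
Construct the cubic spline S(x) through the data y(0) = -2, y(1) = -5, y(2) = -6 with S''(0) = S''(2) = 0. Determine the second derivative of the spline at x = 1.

With M_i denoting the second derivative at x_i, h_i = 1, 1, and Δ_i = (y_(i+1) − y_i)/h_i = -3, -1:
  1·M_0 + 4·M_1 + 1·M_2 = 6(Δ_1 - Δ_0) = 12
Natural end conditions: M_0 = M_2 = 0.
Forward elimination and back-substitution give M_0 = 0, M_1 = 3, M_2 = 0.

3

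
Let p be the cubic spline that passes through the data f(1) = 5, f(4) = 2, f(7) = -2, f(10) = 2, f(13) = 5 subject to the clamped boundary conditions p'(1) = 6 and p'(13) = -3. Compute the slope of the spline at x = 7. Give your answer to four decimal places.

0.2143

Let m_i = p''(x_i). Step sizes h_i = 3, 3, 3, 3; slopes of the chords Δ_i = (y_(i+1) - y_i)/h_i = -1, -4/3, 4/3, 1.
  3·m_0 + 12·m_1 + 3·m_2 = 6(Δ_1 - Δ_0) = -2
  3·m_1 + 12·m_2 + 3·m_3 = 6(Δ_2 - Δ_1) = 16
  3·m_2 + 12·m_3 + 3·m_4 = 6(Δ_3 - Δ_2) = -2
Clamped end conditions give two more equations: 2h_0·m_0 + h_0·m_1 = 6(Δ_0 - p'(1)) = -42 and h_3·m_3 + 2h_3·m_4 = 6(p'(13) - Δ_3) = -24.
Hence m_0 = -655/84, m_1 = 67/42, m_2 = 3/4, m_3 = 31/42, m_4 = -367/84.
On [7, 10], p'(x) = b_2 + 2c_2·(x - 7) + 3d_2·(x - 7)² with b_2 = Δ_2 - h_2(2m_2 + m_3)/6 = 3/14, c_2 = m_2/2 = 3/8, d_2 = (m_3 - m_2)/(6h_2) = -1/1512. So p'(7) = 3/14.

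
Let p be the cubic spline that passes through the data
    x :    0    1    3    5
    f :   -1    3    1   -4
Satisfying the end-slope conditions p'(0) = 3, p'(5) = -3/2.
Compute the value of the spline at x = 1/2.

1

Put m_i = p'' at the i-th knot. Here h = (1, 2, 2) and Δ = (4, -1, -5/2), so the interior equations h_(i-1)·m_(i-1) + 2(h_(i-1)+h_i)·m_i + h_i·m_(i+1) = 6(Δ_i − Δ_(i-1)) read
  1·m_0 + 6·m_1 + 2·m_2 = 6(Δ_1 - Δ_0) = -30
  2·m_1 + 8·m_2 + 2·m_3 = 6(Δ_2 - Δ_1) = -9
Clamped end conditions give two more equations: 2h_0·m_0 + h_0·m_1 = 6(Δ_0 - p'(0)) = 6 and h_2·m_2 + 2h_2·m_3 = 6(p'(5) - Δ_2) = 6.
Hence m_0 = 6, m_1 = -6, m_2 = 0, m_3 = 3/2.
On [0, 1], p(x) = -1 + 3·x + 3·x² - 2·x³.
With x = 1/2: p(1/2) = 1.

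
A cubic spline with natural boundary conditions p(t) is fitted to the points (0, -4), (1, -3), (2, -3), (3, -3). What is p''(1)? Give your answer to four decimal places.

Put M_i = p'' at the i-th knot. Here h = (1, 1, 1) and Δ = (1, 0, 0), so the interior equations h_(i-1)·M_(i-1) + 2(h_(i-1)+h_i)·M_i + h_i·M_(i+1) = 6(Δ_i − Δ_(i-1)) read
  1·M_0 + 4·M_1 + 1·M_2 = 6(Δ_1 - Δ_0) = -6
  1·M_1 + 4·M_2 + 1·M_3 = 6(Δ_2 - Δ_1) = 0
Natural end conditions: M_0 = M_3 = 0.
Hence M_0 = 0, M_1 = -8/5, M_2 = 2/5, M_3 = 0.

-1.6000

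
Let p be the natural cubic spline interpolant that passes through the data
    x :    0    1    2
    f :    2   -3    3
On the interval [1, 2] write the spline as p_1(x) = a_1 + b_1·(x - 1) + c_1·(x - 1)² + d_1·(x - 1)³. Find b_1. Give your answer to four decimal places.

0.5000

With M_i denoting the second derivative at x_i, h_i = 1, 1, and Δ_i = (y_(i+1) − y_i)/h_i = -5, 6:
  1·M_0 + 4·M_1 + 1·M_2 = 6(Δ_1 - Δ_0) = 66
Natural end conditions: M_0 = M_2 = 0.
Solving the tridiagonal system: M_0 = 0, M_1 = 33/2, M_2 = 0.
On [1, 2], with p_1(x) = a_1 + b_1·(x - 1) + c_1·(x - 1)² + d_1·(x - 1)³: c_1 = M_1/2 = 33/4, d_1 = (M_2 - M_1)/(6h_1) = -11/4, b_1 = Δ_1 - h_1(2M_1 + M_2)/6 = 1/2.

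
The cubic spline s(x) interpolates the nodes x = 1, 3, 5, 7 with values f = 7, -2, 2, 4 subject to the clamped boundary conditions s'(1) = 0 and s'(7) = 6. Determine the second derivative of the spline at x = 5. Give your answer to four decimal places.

With σ_i denoting the second derivative at x_i, h_i = 2, 2, 2, and Δ_i = (y_(i+1) − y_i)/h_i = -9/2, 2, 1:
  2·σ_0 + 8·σ_1 + 2·σ_2 = 6(Δ_1 - Δ_0) = 39
  2·σ_1 + 8·σ_2 + 2·σ_3 = 6(Δ_2 - Δ_1) = -6
Clamped end conditions give two more equations: 2h_0·σ_0 + h_0·σ_1 = 6(Δ_0 - s'(1)) = -27 and h_2·σ_2 + 2h_2·σ_3 = 6(s'(7) - Δ_2) = 30.
Solving: σ_0 = -113/10, σ_1 = 91/10, σ_2 = -28/5, σ_3 = 103/10.

-5.6000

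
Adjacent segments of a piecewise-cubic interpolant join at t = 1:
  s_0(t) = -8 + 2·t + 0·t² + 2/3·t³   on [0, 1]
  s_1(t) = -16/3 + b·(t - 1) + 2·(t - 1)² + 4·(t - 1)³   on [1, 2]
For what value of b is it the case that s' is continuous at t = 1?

4

s_0'(t) = 2 + 0·t + 2·t², so s_0'(1) = 4. On the right, s_1'(1) = b, so b = 4.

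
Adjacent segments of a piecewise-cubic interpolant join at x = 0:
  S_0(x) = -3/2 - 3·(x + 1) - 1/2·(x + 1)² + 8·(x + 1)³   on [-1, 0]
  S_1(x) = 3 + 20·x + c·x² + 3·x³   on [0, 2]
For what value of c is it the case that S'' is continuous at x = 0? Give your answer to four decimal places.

S_0''(x) = -1 + 48·(x + 1), so S_0''(0) = 47. On the right, S_1''(0) = 2c, so c = 47/2.

23.5000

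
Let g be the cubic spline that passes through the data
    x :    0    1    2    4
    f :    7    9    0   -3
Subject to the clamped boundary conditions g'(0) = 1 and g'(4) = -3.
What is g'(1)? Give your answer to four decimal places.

Put M_i = g'' at the i-th knot. Here h = (1, 1, 2) and Δ = (2, -9, -3/2), so the interior equations h_(i-1)·M_(i-1) + 2(h_(i-1)+h_i)·M_i + h_i·M_(i+1) = 6(Δ_i − Δ_(i-1)) read
  1·M_0 + 4·M_1 + 1·M_2 = 6(Δ_1 - Δ_0) = -66
  1·M_1 + 6·M_2 + 2·M_3 = 6(Δ_2 - Δ_1) = 45
Clamped end conditions give two more equations: 2h_0·M_0 + h_0·M_1 = 6(Δ_0 - g'(0)) = 6 and h_2·M_2 + 2h_2·M_3 = 6(g'(4) - Δ_2) = -9.
Hence M_0 = 329/22, M_1 = -263/11, M_2 = 323/22, M_3 = -211/22.
On [1, 2], g'(x) = b_1 + 2c_1·(x - 1) + 3d_1·(x - 1)² with b_1 = Δ_1 - h_1(2M_1 + M_2)/6 = -153/44, c_1 = M_1/2 = -263/22, d_1 = (M_2 - M_1)/(6h_1) = 283/44. So g'(1) = -153/44.

-3.4773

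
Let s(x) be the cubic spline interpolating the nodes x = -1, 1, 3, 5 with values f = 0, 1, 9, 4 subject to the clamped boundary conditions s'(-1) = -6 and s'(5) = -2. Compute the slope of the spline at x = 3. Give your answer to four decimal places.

Let M_i = s''(x_i). Step sizes h_i = 2, 2, 2; slopes of the chords Δ_i = (y_(i+1) - y_i)/h_i = 1/2, 4, -5/2.
  2·M_0 + 8·M_1 + 2·M_2 = 6(Δ_1 - Δ_0) = 21
  2·M_1 + 8·M_2 + 2·M_3 = 6(Δ_2 - Δ_1) = -39
Clamped end conditions give two more equations: 2h_0·M_0 + h_0·M_1 = 6(Δ_0 - s'(-1)) = 39 and h_2·M_2 + 2h_2·M_3 = 6(s'(5) - Δ_2) = 3.
Forward elimination and back-substitution give M_0 = 131/15, M_1 = 61/30, M_2 = -191/30, M_3 = 59/15.
On [3, 5], s'(x) = b_2 + 2c_2·(x - 3) + 3d_2·(x - 3)² with b_2 = Δ_2 - h_2(2M_2 + M_3)/6 = 13/30, c_2 = M_2/2 = -191/60, d_2 = (M_3 - M_2)/(6h_2) = 103/120. So s'(3) = 13/30.

0.4333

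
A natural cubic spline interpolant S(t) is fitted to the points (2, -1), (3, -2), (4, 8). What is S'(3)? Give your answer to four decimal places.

4.5000

Put σ_i = S'' at the i-th knot. Here h = (1, 1) and Δ = (-1, 10), so the interior equations h_(i-1)·σ_(i-1) + 2(h_(i-1)+h_i)·σ_i + h_i·σ_(i+1) = 6(Δ_i − Δ_(i-1)) read
  1·σ_0 + 4·σ_1 + 1·σ_2 = 6(Δ_1 - Δ_0) = 66
Natural end conditions: σ_0 = σ_2 = 0.
Hence σ_0 = 0, σ_1 = 33/2, σ_2 = 0.
On [3, 4], S'(t) = b_1 + 2c_1·(t - 3) + 3d_1·(t - 3)² with b_1 = Δ_1 - h_1(2σ_1 + σ_2)/6 = 9/2, c_1 = σ_1/2 = 33/4, d_1 = (σ_2 - σ_1)/(6h_1) = -11/4. So S'(3) = 9/2.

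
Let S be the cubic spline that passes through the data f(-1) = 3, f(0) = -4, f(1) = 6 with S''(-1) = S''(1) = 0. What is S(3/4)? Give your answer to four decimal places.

Put σ_i = S'' at the i-th knot. Here h = (1, 1) and Δ = (-7, 10), so the interior equations h_(i-1)·σ_(i-1) + 2(h_(i-1)+h_i)·σ_i + h_i·σ_(i+1) = 6(Δ_i − Δ_(i-1)) read
  1·σ_0 + 4·σ_1 + 1·σ_2 = 6(Δ_1 - Δ_0) = 102
Natural end conditions: σ_0 = σ_2 = 0.
Hence σ_0 = 0, σ_1 = 51/2, σ_2 = 0.
On [0, 1], S(x) = -4 + 3/2·x + 51/4·x² - 17/4·x³.
With x = 3/4: S(3/4) = 641/256.

2.5039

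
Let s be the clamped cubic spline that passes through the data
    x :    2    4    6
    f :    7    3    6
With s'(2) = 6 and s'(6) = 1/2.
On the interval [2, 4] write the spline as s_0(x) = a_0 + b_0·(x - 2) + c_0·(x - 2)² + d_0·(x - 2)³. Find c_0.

With M_i denoting the second derivative at x_i, h_i = 2, 2, and Δ_i = (y_(i+1) − y_i)/h_i = -2, 3/2:
  2·M_0 + 8·M_1 + 2·M_2 = 6(Δ_1 - Δ_0) = 21
Clamped end conditions give two more equations: 2h_0·M_0 + h_0·M_1 = 6(Δ_0 - s'(2)) = -48 and h_1·M_1 + 2h_1·M_2 = 6(s'(6) - Δ_1) = -6.
Hence M_0 = -16, M_1 = 8, M_2 = -11/2.
On [2, 4], with s_0(x) = a_0 + b_0·(x - 2) + c_0·(x - 2)² + d_0·(x - 2)³: c_0 = M_0/2 = -8, d_0 = (M_1 - M_0)/(6h_0) = 2, b_0 = Δ_0 - h_0(2M_0 + M_1)/6 = 6.

-8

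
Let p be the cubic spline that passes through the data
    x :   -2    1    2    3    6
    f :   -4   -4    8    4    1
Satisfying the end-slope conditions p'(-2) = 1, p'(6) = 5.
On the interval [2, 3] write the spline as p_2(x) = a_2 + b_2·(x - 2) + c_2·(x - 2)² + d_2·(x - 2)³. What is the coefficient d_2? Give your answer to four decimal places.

5.6010

Put M_i = p'' at the i-th knot. Here h = (3, 1, 1, 3) and Δ = (0, 12, -4, -1), so the interior equations h_(i-1)·M_(i-1) + 2(h_(i-1)+h_i)·M_i + h_i·M_(i+1) = 6(Δ_i − Δ_(i-1)) read
  3·M_0 + 8·M_1 + 1·M_2 = 6(Δ_1 - Δ_0) = 72
  1·M_1 + 4·M_2 + 1·M_3 = 6(Δ_2 - Δ_1) = -96
  1·M_2 + 8·M_3 + 3·M_4 = 6(Δ_3 - Δ_2) = 18
Clamped end conditions give two more equations: 2h_0·M_0 + h_0·M_1 = 6(Δ_0 - p'(-2)) = -6 and h_3·M_3 + 2h_3·M_4 = 6(p'(6) - Δ_3) = 36.
Solving the tridiagonal system: M_0 = -937/104, M_1 = 833/52, M_2 = -233/8, M_3 = 233/52, M_4 = 391/104.
On [2, 3], with p_2(x) = a_2 + b_2·(x - 2) + c_2·(x - 2)² + d_2·(x - 2)³: c_2 = M_2/2 = -233/16, d_2 = (M_3 - M_2)/(6h_2) = 1165/208, b_2 = Δ_2 - h_2(2M_2 + M_3)/6 = 129/26.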